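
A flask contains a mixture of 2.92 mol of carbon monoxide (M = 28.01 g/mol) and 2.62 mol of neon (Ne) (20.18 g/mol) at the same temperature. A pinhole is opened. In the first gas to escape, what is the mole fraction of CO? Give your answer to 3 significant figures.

Effusion rate of each component ∝ n_i/√M_i (partial pressure × 1/√M).
So x_CO in the escaping gas = (n_CO/√M_CO) / Σ(n_i/√M_i)
= (2.92/√28.01) / (2.92/√28.01 + 2.62/√20.18) = 0.5517/(0.5517 + 0.5832) = 0.486.

0.486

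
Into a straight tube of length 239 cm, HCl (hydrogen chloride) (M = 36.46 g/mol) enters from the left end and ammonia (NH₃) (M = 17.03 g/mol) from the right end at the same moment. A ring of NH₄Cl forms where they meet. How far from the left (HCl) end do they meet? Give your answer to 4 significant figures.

Graham's law gives d_HCl/d_NH₃ = rate_HCl/rate_NH₃ = √(M_NH₃/M_HCl) = √(17.03/36.46) = 0.6834.
With d_HCl + d_NH₃ = 239 cm, d_NH₃ = 239/(1 + 0.6834) = 142.0 cm.
d_HCl = 239 − 142.0 = 97.03 cm.

97.03 cm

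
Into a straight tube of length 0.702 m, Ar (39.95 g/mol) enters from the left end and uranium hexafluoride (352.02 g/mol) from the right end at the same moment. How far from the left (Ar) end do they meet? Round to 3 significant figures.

In equal time, each gas travels a distance ∝ its rate ∝ 1/√M, so d_Ar/d_UF₆ = √(M_UF₆/M_Ar) = √(352.02/39.95) = 2.968.
With d_Ar + d_UF₆ = 0.702 m, d_UF₆ = 0.702/(1 + 2.968) = 0.1769 m.
d_Ar = 0.702 − 0.1769 = 0.525 m.

0.525 m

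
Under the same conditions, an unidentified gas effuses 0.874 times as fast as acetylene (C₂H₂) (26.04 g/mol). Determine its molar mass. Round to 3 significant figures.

Since effusion rate ∝ 1/√M, rate_X/rate_C₂H₂ = √(M_C₂H₂/M_X).
0.874 = √(26.04/M_X)
M_X = 26.04 / 0.874² = 26.04 / 0.7639 = 34.1 g/mol

34.1 g/mol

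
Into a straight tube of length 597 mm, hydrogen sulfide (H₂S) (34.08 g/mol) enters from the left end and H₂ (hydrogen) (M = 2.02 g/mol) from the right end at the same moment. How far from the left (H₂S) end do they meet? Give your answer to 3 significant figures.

117 mm

In equal time, each gas travels a distance ∝ its rate ∝ 1/√M, so d_H₂S/d_H₂ = √(M_H₂/M_H₂S) = √(2.02/34.08) = 0.2435.
With d_H₂S + d_H₂ = 597 mm, d_H₂ = 597/(1 + 0.2435) = 480.1 mm.
d_H₂S = 597 − 480.1 = 117 mm.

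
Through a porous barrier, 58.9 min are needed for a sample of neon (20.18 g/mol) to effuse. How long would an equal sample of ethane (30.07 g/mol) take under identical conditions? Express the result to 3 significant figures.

71.9 min

Since effusion rate ∝ 1/√M, t_C₂H₆/t_Ne = √(M_C₂H₆/M_Ne) = √(30.07/20.18) = √1.490 = 1.221.
So the time for C₂H₆ is 58.9 × 1.221 = 71.9 min.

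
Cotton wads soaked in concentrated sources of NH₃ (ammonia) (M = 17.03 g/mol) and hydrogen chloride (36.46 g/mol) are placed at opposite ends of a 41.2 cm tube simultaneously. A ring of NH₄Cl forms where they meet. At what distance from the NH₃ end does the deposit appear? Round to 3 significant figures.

24.5 cm

Graham's law gives d_NH₃/d_HCl = rate_NH₃/rate_HCl = √(M_HCl/M_NH₃) = √(36.46/17.03) = 1.463.
With d_NH₃ + d_HCl = 41.2 cm, d_HCl = 41.2/(1 + 1.463) = 16.73 cm.
d_NH₃ = 41.2 − 16.73 = 24.5 cm.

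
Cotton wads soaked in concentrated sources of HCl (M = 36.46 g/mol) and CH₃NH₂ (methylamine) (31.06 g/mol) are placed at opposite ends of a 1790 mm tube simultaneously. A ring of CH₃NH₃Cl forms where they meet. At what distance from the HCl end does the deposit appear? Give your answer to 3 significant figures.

859 mm

Graham's law gives d_HCl/d_CH₃NH₂ = rate_HCl/rate_CH₃NH₂ = √(M_CH₃NH₂/M_HCl) = √(31.06/36.46) = 0.9230.
With d_HCl + d_CH₃NH₂ = 1790 mm, d_CH₃NH₂ = 1790/(1 + 0.9230) = 930.8 mm.
d_HCl = 1790 − 930.8 = 859 mm.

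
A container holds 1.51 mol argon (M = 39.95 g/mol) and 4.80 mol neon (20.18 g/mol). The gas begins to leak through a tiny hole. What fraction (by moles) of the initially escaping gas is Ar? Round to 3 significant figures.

Effusion rate of each component ∝ n_i/√M_i (partial pressure × 1/√M).
So x_Ar in the escaping gas = (n_Ar/√M_Ar) / Σ(n_i/√M_i)
= (1.51/√39.95) / (1.51/√39.95 + 4.80/√20.18) = 0.2389/(0.2389 + 1.069) = 0.183.

0.183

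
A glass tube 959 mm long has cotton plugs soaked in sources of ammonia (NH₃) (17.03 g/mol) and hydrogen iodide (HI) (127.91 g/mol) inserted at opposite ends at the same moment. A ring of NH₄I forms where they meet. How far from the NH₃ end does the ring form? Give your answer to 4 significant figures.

In equal time, each gas travels a distance ∝ its rate ∝ 1/√M, so d_NH₃/d_HI = √(M_HI/M_NH₃) = √(127.91/17.03) = 2.741.
With d_NH₃ + d_HI = 959 mm, d_HI = 959/(1 + 2.741) = 256.4 mm.
d_NH₃ = 959 − 256.4 = 702.6 mm.

702.6 mm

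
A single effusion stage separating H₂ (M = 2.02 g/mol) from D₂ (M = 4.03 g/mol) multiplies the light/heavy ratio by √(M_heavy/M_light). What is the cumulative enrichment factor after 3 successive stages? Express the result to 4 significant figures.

Each stage multiplies the ratio by α = √(4.03/2.02), so after 3 stages the overall factor is α^3 = (4.03/2.02)^(3/2).
= 1.99505^(3/2) = 2.818.

2.818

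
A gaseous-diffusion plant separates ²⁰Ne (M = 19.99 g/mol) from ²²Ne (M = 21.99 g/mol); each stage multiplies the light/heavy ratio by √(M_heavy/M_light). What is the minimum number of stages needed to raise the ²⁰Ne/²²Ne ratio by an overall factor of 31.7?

73

With α = √(21.99/19.99) per stage, ln α = ½ ln(1.10005) = 0.04768.
Need α^N ≥ 31.7 ⇒ N ≥ ln(31.7) / ln α = 3.456 / 0.04768 = 72.49.
Rounding up, N = 73 stages.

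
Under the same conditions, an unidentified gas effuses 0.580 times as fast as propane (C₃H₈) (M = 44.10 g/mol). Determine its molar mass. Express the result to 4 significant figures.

From Graham's law, rate_X/rate_C₃H₈ = √(M_C₃H₈/M_X).
0.580 = √(44.10/M_X)
M_X = 44.10 / 0.580² = 44.10 / 0.3364 = 131.1 g/mol

131.1 g/mol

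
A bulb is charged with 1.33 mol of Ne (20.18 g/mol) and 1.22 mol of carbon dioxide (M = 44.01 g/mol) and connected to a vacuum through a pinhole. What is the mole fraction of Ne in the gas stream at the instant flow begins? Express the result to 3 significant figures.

0.617

Effusion rate of each component ∝ n_i/√M_i (partial pressure × 1/√M).
So x_Ne in the escaping gas = (n_Ne/√M_Ne) / Σ(n_i/√M_i)
= (1.33/√20.18) / (1.33/√20.18 + 1.22/√44.01) = 0.2961/(0.2961 + 0.1839) = 0.617.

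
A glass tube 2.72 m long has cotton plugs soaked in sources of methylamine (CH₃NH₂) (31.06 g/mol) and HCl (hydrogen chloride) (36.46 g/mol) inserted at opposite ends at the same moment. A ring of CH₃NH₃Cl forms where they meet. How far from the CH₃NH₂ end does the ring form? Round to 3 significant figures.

The fronts meet when d_CH₃NH₂ + d_HCl = L with d_CH₃NH₂/d_HCl = √(M_HCl/M_CH₃NH₂) (Graham's law). Here √(M_HCl/M_CH₃NH₂) = √(36.46/31.06) = 1.083.
With d_CH₃NH₂ + d_HCl = 2.72 m, d_HCl = 2.72/(1 + 1.083) = 1.306 m.
d_CH₃NH₂ = 2.72 − 1.306 = 1.41 m.

1.41 m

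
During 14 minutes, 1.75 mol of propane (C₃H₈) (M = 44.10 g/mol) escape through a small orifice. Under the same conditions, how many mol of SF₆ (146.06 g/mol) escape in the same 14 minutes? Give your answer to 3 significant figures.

0.962 mol

From Graham's law, rate_SF₆/rate_C₃H₈ = √(M_C₃H₈/M_SF₆) = √(44.10/146.06) = √0.3019 = 0.5495.
So the amount for SF₆ is 1.75 × 0.5495 = 0.962 mol.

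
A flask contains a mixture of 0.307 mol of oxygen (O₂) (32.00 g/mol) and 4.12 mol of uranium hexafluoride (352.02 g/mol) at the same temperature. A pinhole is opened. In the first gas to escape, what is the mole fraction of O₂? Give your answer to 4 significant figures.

0.1982

Each component's effusion rate ∝ (its partial pressure)·(1/√M) ∝ n_i/√M_i.
x_O₂(eff) = (n_O₂/√M_O₂) / (n_O₂/√M_O₂ + n_UF₆/√M_UF₆)
= (0.307/√32.00) / (0.307/√32.00 + 4.12/√352.02) = 0.05427/(0.05427 + 0.2196) = 0.1982.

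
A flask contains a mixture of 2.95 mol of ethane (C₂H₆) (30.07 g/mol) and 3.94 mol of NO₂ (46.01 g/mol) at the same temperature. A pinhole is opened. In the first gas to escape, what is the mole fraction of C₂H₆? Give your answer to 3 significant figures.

0.481

Rate_i ∝ x_i/√M_i (Graham's law weighted by mole fraction), so the effusate composition follows n_i/√M_i.
x_C₂H₆(eff) = (n_C₂H₆/√M_C₂H₆) / (n_C₂H₆/√M_C₂H₆ + n_NO₂/√M_NO₂)
= (2.95/√30.07) / (2.95/√30.07 + 3.94/√46.01) = 0.5380/(0.5380 + 0.5809) = 0.481.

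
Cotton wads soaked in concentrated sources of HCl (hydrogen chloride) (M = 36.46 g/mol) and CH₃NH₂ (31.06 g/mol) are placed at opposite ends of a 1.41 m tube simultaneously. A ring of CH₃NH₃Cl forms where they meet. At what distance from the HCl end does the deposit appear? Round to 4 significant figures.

In equal time, each gas travels a distance ∝ its rate ∝ 1/√M, so d_HCl/d_CH₃NH₂ = √(M_CH₃NH₂/M_HCl) = √(31.06/36.46) = 0.9230.
With d_HCl + d_CH₃NH₂ = 1.41 m, d_CH₃NH₂ = 1.41/(1 + 0.9230) = 0.7332 m.
d_HCl = 1.41 − 0.7332 = 0.6768 m.

0.6768 m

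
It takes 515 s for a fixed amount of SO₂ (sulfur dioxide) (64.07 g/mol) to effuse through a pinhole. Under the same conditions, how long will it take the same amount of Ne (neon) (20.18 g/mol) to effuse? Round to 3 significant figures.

From Graham's law, t_Ne/t_SO₂ = √(M_Ne/M_SO₂) = √(20.18/64.07) = √0.3150 = 0.5612.
So the time for Ne is 515 × 0.5612 = 289 s.

289 s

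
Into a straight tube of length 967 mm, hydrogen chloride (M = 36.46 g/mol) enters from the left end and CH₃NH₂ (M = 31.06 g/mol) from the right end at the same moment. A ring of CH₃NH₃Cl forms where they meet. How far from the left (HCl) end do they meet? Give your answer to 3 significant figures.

In equal time, each gas travels a distance ∝ its rate ∝ 1/√M, so d_HCl/d_CH₃NH₂ = √(M_CH₃NH₂/M_HCl) = √(31.06/36.46) = 0.9230.
With d_HCl + d_CH₃NH₂ = 967 mm, d_CH₃NH₂ = 967/(1 + 0.9230) = 502.9 mm.
d_HCl = 967 − 502.9 = 464 mm.

464 mm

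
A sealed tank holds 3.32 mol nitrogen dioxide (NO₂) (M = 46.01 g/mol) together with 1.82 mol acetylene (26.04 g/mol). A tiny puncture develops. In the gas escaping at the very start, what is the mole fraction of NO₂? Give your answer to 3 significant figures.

0.578

Each component's effusion rate ∝ (its partial pressure)·(1/√M) ∝ n_i/√M_i.
So x_NO₂ in the escaping gas = (n_NO₂/√M_NO₂) / Σ(n_i/√M_i)
= (3.32/√46.01) / (3.32/√46.01 + 1.82/√26.04) = 0.4895/(0.4895 + 0.3567) = 0.578.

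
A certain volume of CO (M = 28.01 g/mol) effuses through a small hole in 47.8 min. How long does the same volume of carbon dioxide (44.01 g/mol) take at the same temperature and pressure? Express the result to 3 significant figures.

Using Graham's law: t_CO₂/t_CO = √(M_CO₂/M_CO) = √(44.01/28.01) = √1.571 = 1.253.
So the time for CO₂ is 47.8 × 1.253 = 59.9 min.

59.9 min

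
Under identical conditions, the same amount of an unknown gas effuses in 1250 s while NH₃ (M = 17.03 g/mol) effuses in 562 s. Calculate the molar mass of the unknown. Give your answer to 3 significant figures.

84.2 g/mol

Since effusion rate ∝ 1/√M, t_X/t_NH₃ = √(M_X/M_NH₃).
1250/562 = 2.224 = √(M_X/17.03)
M_X = 17.03 × 2.224² = 17.03 × 4.947 = 84.2 g/mol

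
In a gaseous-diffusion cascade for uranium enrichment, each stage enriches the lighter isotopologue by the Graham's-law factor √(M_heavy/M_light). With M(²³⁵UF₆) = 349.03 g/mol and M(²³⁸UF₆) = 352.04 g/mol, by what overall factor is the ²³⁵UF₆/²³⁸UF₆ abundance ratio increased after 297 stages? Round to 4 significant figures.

3.579

Overall factor = α^297 with α = √(352.04/349.03), i.e. (352.04/349.03)^(297/2).
= 1.00862^(297/2) = 3.579.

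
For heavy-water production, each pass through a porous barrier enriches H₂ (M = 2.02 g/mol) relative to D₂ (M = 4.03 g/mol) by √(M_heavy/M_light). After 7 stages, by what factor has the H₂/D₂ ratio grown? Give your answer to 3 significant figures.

Each stage multiplies the ratio by α = √(4.03/2.02), so after 7 stages the overall factor is α^7 = (4.03/2.02)^(7/2).
= 1.99505^(7/2) = 11.2.

11.2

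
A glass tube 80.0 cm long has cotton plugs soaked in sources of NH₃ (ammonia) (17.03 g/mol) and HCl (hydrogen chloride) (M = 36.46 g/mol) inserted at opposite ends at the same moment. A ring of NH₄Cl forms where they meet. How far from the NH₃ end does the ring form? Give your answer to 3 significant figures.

Distances travelled in equal time are proportional to diffusion rates, so d_NH₃/d_HCl = √(M_HCl/M_NH₃) = √(36.46/17.03) = 1.463.
With d_NH₃ + d_HCl = 80.0 cm, d_HCl = 80.0/(1 + 1.463) = 32.48 cm.
d_NH₃ = 80.0 − 32.48 = 47.5 cm.

47.5 cm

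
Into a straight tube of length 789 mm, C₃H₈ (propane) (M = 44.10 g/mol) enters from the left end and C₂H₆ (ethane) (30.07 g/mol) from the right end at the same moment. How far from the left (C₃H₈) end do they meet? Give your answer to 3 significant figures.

In equal time, each gas travels a distance ∝ its rate ∝ 1/√M, so d_C₃H₈/d_C₂H₆ = √(M_C₂H₆/M_C₃H₈) = √(30.07/44.10) = 0.8257.
With d_C₃H₈ + d_C₂H₆ = 789 mm, d_C₂H₆ = 789/(1 + 0.8257) = 432.2 mm.
d_C₃H₈ = 789 − 432.2 = 357 mm.

357 mm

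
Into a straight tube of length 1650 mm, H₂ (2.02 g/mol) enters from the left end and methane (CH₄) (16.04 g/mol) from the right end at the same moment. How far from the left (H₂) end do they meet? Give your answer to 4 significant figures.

Graham's law gives d_H₂/d_CH₄ = rate_H₂/rate_CH₄ = √(M_CH₄/M_H₂) = √(16.04/2.02) = 2.818.
With d_H₂ + d_CH₄ = 1650 mm, d_CH₄ = 1650/(1 + 2.818) = 432.2 mm.
d_H₂ = 1650 − 432.2 = 1218 mm.

1218 mm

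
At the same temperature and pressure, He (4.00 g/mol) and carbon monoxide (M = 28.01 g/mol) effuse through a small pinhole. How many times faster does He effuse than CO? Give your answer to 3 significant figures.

Using Graham's law: rate_He/rate_CO = √(M_CO/M_He) = √(28.01/4.00) = √7.003 = 2.65.

2.65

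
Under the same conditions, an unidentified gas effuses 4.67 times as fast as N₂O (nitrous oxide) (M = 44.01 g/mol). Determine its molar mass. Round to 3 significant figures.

2.02 g/mol

By Graham's law, rate_X/rate_N₂O = √(M_N₂O/M_X).
4.67 = √(44.01/M_X)
M_X = 44.01 / 4.67² = 44.01 / 21.81 = 2.02 g/mol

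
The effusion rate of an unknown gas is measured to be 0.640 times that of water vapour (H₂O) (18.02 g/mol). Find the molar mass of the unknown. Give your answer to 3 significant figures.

Since effusion rate ∝ 1/√M, rate_X/rate_H₂O = √(M_H₂O/M_X).
0.640 = √(18.02/M_X)
M_X = 18.02 / 0.640² = 18.02 / 0.4096 = 44.0 g/mol

44.0 g/mol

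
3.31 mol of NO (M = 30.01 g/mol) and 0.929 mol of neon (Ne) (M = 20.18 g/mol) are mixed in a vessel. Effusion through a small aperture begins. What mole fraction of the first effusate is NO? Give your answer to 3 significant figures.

0.745

The effusion rate of species i is ∝ p_i/√M_i ∝ n_i/√M_i.
x_NO(eff) = (n_NO/√M_NO) / (n_NO/√M_NO + n_Ne/√M_Ne)
= (3.31/√30.01) / (3.31/√30.01 + 0.929/√20.18) = 0.6042/(0.6042 + 0.2068) = 0.745.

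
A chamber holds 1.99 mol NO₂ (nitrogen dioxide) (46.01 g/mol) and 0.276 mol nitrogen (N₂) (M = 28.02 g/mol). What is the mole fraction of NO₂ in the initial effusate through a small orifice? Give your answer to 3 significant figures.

The effusion rate of species i is ∝ p_i/√M_i ∝ n_i/√M_i.
x_NO₂(eff) = (n_NO₂/√M_NO₂) / (n_NO₂/√M_NO₂ + n_N₂/√M_N₂)
= (1.99/√46.01) / (1.99/√46.01 + 0.276/√28.02) = 0.2934/(0.2934 + 0.05214) = 0.849.

0.849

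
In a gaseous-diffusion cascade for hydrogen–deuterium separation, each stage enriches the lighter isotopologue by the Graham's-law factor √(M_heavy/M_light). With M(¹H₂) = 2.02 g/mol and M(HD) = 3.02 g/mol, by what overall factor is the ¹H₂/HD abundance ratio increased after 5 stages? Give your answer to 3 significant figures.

After 5 stages the ratio has grown by (√(3.02/2.02))^5 = (3.02/2.02)^(5/2).
= 1.49505^(5/2) = 2.73.

2.73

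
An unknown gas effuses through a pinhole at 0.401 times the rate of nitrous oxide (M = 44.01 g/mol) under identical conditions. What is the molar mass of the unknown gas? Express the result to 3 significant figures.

Since effusion rate ∝ 1/√M, rate_X/rate_N₂O = √(M_N₂O/M_X).
0.401 = √(44.01/M_X)
M_X = 44.01 / 0.401² = 44.01 / 0.1608 = 274 g/mol

274 g/mol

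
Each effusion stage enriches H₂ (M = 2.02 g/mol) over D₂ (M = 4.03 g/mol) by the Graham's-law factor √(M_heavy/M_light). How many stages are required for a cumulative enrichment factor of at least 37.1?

Single-stage factor α = √(4.03/2.02), so ln α = ½ ln(1.99505) = 0.3453.
Need α^N ≥ 37.1 ⇒ N ≥ ln(37.1) / ln α = 3.614 / 0.3453 = 10.46.
Rounding up, N = 11 stages.

11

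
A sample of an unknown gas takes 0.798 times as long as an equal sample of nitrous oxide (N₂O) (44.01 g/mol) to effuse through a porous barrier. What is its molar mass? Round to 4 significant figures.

28.03 g/mol

Graham's law gives t_X/t_N₂O = √(M_X/M_N₂O).
0.798 = √(M_X/44.01)
M_X = 44.01 × 0.798² = 44.01 × 0.6368 = 28.03 g/mol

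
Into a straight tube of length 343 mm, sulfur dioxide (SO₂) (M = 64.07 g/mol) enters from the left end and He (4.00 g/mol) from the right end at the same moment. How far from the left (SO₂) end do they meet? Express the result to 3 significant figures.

68.6 mm

In equal time, each gas travels a distance ∝ its rate ∝ 1/√M, so d_SO₂/d_He = √(M_He/M_SO₂) = √(4.00/64.07) = 0.2499.
With d_SO₂ + d_He = 343 mm, d_He = 343/(1 + 0.2499) = 274.4 mm.
d_SO₂ = 343 − 274.4 = 68.6 mm.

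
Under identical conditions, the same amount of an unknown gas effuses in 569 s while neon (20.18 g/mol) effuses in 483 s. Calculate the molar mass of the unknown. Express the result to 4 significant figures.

28.01 g/mol

From Graham's law, t_X/t_Ne = √(M_X/M_Ne).
569/483 = 1.178 = √(M_X/20.18)
M_X = 20.18 × 1.178² = 20.18 × 1.388 = 28.01 g/mol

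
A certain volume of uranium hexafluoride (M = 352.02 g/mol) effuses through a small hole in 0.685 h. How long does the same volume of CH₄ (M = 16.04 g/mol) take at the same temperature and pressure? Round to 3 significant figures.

0.146 h

Using Graham's law: t_CH₄/t_UF₆ = √(M_CH₄/M_UF₆) = √(16.04/352.02) = √0.04557 = 0.2135.
So the time for CH₄ is 0.685 × 0.2135 = 0.146 h.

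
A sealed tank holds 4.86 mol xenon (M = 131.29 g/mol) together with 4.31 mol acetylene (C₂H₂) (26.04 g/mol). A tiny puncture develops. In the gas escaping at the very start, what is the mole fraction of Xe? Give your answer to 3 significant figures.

Effusion rate of each component ∝ n_i/√M_i (partial pressure × 1/√M).
So x_Xe in the escaping gas = (n_Xe/√M_Xe) / Σ(n_i/√M_i)
= (4.86/√131.29) / (4.86/√131.29 + 4.31/√26.04) = 0.4242/(0.4242 + 0.8446) = 0.334.

0.334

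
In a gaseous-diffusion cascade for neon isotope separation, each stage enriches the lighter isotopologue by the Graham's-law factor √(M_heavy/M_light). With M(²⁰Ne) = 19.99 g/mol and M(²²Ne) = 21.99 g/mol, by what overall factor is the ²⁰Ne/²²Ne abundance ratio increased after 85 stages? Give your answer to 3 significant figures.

The single-stage factor is √(M_heavy/M_light), so 85 stages give [√(21.99/19.99)]^85 = (21.99/19.99)^(85/2).
= 1.10005^(85/2) = 57.5.

57.5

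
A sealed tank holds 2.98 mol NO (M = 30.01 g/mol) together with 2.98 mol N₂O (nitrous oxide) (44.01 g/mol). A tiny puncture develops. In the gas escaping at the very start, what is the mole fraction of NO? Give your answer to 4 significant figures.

0.5477

Effusion rate of each component ∝ n_i/√M_i (partial pressure × 1/√M).
x_NO(eff) = (n_NO/√M_NO) / (n_NO/√M_NO + n_N₂O/√M_N₂O)
= (2.98/√30.01) / (2.98/√30.01 + 2.98/√44.01) = 0.5440/(0.5440 + 0.4492) = 0.5477.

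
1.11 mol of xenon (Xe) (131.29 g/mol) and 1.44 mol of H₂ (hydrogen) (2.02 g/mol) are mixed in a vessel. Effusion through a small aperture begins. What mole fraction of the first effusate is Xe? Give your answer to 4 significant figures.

0.08727

Effusion rate of each component ∝ n_i/√M_i (partial pressure × 1/√M).
x_Xe(eff) = (n_Xe/√M_Xe) / (n_Xe/√M_Xe + n_H₂/√M_H₂)
= (1.11/√131.29) / (1.11/√131.29 + 1.44/√2.02) = 0.09687/(0.09687 + 1.013) = 0.08727.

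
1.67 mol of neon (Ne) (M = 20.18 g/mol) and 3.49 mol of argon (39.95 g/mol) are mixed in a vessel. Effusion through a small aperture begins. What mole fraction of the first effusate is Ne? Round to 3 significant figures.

0.402

Each component's effusion rate ∝ (its partial pressure)·(1/√M) ∝ n_i/√M_i.
Mole fraction of Ne in the effusate = (n_Ne/√M_Ne) / (n_Ne/√M_Ne + n_Ar/√M_Ar)
= (1.67/√20.18) / (1.67/√20.18 + 3.49/√39.95) = 0.3718/(0.3718 + 0.5522) = 0.402.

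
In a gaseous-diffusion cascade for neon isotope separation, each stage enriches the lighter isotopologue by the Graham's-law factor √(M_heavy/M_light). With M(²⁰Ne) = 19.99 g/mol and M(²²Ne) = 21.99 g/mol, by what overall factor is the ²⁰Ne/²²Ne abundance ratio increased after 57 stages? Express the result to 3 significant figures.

After 57 stages the ratio has grown by (√(21.99/19.99))^57 = (21.99/19.99)^(57/2).
= 1.10005^(57/2) = 15.1.

15.1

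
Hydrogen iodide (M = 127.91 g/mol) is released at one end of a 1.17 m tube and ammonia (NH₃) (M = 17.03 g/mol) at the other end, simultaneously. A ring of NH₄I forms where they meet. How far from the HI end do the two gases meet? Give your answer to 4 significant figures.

0.3128 m

Graham's law gives d_HI/d_NH₃ = rate_HI/rate_NH₃ = √(M_NH₃/M_HI) = √(17.03/127.91) = 0.3649.
With d_HI + d_NH₃ = 1.17 m, d_NH₃ = 1.17/(1 + 0.3649) = 0.8572 m.
d_HI = 1.17 − 0.8572 = 0.3128 m.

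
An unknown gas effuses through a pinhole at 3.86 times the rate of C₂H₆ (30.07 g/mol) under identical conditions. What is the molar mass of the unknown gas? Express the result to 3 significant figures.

Graham's law gives rate_X/rate_C₂H₆ = √(M_C₂H₆/M_X).
3.86 = √(30.07/M_X)
M_X = 30.07 / 3.86² = 30.07 / 14.90 = 2.02 g/mol

2.02 g/mol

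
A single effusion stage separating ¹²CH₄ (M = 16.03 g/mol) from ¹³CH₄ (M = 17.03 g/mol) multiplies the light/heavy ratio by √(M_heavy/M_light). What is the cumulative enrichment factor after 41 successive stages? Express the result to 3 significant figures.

3.46

Overall factor = α^41 with α = √(17.03/16.03), i.e. (17.03/16.03)^(41/2).
= 1.06238^(41/2) = 3.46.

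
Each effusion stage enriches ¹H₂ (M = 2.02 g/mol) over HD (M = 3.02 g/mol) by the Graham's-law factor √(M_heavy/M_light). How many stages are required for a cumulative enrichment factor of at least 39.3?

19

Single-stage factor α = √(3.02/2.02), so ln α = ½ ln(1.49505) = 0.2011.
Need α^N ≥ 39.3 ⇒ N ≥ ln(39.3) / ln α = 3.671 / 0.2011 = 18.26.
So at least 19 stages are needed.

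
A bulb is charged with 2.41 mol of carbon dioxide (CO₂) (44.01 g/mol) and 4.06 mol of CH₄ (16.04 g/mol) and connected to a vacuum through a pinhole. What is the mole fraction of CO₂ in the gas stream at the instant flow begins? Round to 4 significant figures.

Rate_i ∝ x_i/√M_i (Graham's law weighted by mole fraction), so the effusate composition follows n_i/√M_i.
x_CO₂(eff) = (n_CO₂/√M_CO₂) / (n_CO₂/√M_CO₂ + n_CH₄/√M_CH₄)
= (2.41/√44.01) / (2.41/√44.01 + 4.06/√16.04) = 0.3633/(0.3633 + 1.014) = 0.2638.

0.2638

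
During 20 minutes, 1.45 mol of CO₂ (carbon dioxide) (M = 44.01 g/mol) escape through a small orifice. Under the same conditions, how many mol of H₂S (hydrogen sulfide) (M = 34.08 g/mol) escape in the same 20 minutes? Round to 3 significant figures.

Since effusion rate ∝ 1/√M, rate_H₂S/rate_CO₂ = √(M_CO₂/M_H₂S) = √(44.01/34.08) = √1.291 = 1.136.
So the amount for H₂S is 1.45 × 1.136 = 1.65 mol.

1.65 mol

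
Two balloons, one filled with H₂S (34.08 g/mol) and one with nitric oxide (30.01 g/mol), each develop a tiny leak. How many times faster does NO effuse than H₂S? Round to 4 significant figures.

Using Graham's law: rate_NO/rate_H₂S = √(M_H₂S/M_NO) = √(34.08/30.01) = √1.136 = 1.066.

1.066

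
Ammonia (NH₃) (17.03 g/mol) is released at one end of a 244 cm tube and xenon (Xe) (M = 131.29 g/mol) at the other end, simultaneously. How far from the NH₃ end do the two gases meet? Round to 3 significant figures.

In equal time, each gas travels a distance ∝ its rate ∝ 1/√M, so d_NH₃/d_Xe = √(M_Xe/M_NH₃) = √(131.29/17.03) = 2.777.
With d_NH₃ + d_Xe = 244 cm, d_Xe = 244/(1 + 2.777) = 64.61 cm.
d_NH₃ = 244 − 64.61 = 179 cm.

179 cm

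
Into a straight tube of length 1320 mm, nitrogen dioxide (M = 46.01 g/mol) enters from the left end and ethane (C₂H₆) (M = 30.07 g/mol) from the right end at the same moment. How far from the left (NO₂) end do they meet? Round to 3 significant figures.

Distances travelled in equal time are proportional to diffusion rates, so d_NO₂/d_C₂H₆ = √(M_C₂H₆/M_NO₂) = √(30.07/46.01) = 0.8084.
With d_NO₂ + d_C₂H₆ = 1320 mm, d_C₂H₆ = 1320/(1 + 0.8084) = 729.9 mm.
d_NO₂ = 1320 − 729.9 = 590 mm.

590 mm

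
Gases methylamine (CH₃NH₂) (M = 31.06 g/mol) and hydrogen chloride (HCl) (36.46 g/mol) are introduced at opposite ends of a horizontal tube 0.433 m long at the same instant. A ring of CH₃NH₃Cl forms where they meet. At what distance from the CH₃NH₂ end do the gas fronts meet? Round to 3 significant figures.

0.225 m

The fronts meet when d_CH₃NH₂ + d_HCl = L with d_CH₃NH₂/d_HCl = √(M_HCl/M_CH₃NH₂) (Graham's law). Here √(M_HCl/M_CH₃NH₂) = √(36.46/31.06) = 1.083.
With d_CH₃NH₂ + d_HCl = 0.433 m, d_HCl = 0.433/(1 + 1.083) = 0.2078 m.
d_CH₃NH₂ = 0.433 − 0.2078 = 0.225 m.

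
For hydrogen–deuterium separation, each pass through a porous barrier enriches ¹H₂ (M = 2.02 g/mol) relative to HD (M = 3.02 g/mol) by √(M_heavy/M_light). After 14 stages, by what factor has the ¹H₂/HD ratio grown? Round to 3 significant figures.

The single-stage factor is √(M_heavy/M_light), so 14 stages give [√(3.02/2.02)]^14 = (3.02/2.02)^(14/2).
= 1.49505^7 = 16.7.

16.7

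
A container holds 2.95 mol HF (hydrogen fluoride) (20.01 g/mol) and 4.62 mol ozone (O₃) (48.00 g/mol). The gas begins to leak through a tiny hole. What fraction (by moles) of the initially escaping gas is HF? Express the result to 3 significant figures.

Each component's effusion rate ∝ (its partial pressure)·(1/√M) ∝ n_i/√M_i.
x_HF(eff) = (n_HF/√M_HF) / (n_HF/√M_HF + n_O₃/√M_O₃)
= (2.95/√20.01) / (2.95/√20.01 + 4.62/√48.00) = 0.6595/(0.6595 + 0.6668) = 0.497.

0.497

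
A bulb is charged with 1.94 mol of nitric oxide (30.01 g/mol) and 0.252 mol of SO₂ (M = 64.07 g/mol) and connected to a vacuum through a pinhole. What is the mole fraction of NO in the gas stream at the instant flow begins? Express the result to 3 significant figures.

Each component's effusion rate ∝ (its partial pressure)·(1/√M) ∝ n_i/√M_i.
Mole fraction of NO in the effusate = (n_NO/√M_NO) / (n_NO/√M_NO + n_SO₂/√M_SO₂)
= (1.94/√30.01) / (1.94/√30.01 + 0.252/√64.07) = 0.3541/(0.3541 + 0.03148) = 0.918.

0.918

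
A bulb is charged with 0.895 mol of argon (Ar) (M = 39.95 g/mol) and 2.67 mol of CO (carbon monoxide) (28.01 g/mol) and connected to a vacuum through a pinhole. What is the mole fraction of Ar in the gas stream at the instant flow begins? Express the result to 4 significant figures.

Rate_i ∝ x_i/√M_i (Graham's law weighted by mole fraction), so the effusate composition follows n_i/√M_i.
x_Ar(eff) = (n_Ar/√M_Ar) / (n_Ar/√M_Ar + n_CO/√M_CO)
= (0.895/√39.95) / (0.895/√39.95 + 2.67/√28.01) = 0.1416/(0.1416 + 0.5045) = 0.2192.

0.2192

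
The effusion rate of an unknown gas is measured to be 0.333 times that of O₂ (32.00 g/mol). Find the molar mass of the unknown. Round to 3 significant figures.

289 g/mol

Graham's law gives rate_X/rate_O₂ = √(M_O₂/M_X).
0.333 = √(32.00/M_X)
M_X = 32.00 / 0.333² = 32.00 / 0.1109 = 289 g/mol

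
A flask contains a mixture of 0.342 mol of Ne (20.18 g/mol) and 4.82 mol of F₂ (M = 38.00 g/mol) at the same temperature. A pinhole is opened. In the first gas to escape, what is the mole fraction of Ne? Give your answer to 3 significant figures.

0.0887

The effusion rate of species i is ∝ p_i/√M_i ∝ n_i/√M_i.
So x_Ne in the escaping gas = (n_Ne/√M_Ne) / Σ(n_i/√M_i)
= (0.342/√20.18) / (0.342/√20.18 + 4.82/√38.00) = 0.07613/(0.07613 + 0.7819) = 0.0887.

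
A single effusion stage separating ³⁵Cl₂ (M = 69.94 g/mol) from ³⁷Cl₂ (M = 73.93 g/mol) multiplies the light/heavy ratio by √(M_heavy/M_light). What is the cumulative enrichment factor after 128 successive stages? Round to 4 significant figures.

Each stage multiplies the ratio by α = √(73.93/69.94), so after 128 stages the overall factor is α^128 = (73.93/69.94)^(128/2).
= 1.05705^64 = 34.84.

34.84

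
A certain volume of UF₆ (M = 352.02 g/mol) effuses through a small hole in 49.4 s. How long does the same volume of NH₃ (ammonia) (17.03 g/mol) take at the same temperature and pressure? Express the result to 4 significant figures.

10.87 s

By Graham's law, t_NH₃/t_UF₆ = √(M_NH₃/M_UF₆) = √(17.03/352.02) = √0.04838 = 0.2199.
So the time for NH₃ is 49.4 × 0.2199 = 10.87 s.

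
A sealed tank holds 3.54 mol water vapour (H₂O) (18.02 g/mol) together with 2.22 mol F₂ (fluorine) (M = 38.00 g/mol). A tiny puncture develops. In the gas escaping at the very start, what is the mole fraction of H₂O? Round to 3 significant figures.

Rate_i ∝ x_i/√M_i (Graham's law weighted by mole fraction), so the effusate composition follows n_i/√M_i.
x_H₂O(eff) = (n_H₂O/√M_H₂O) / (n_H₂O/√M_H₂O + n_F₂/√M_F₂)
= (3.54/√18.02) / (3.54/√18.02 + 2.22/√38.00) = 0.8339/(0.8339 + 0.3601) = 0.698.

0.698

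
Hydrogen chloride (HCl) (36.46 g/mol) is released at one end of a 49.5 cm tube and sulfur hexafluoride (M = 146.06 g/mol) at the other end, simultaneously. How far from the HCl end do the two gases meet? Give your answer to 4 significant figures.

Graham's law gives d_HCl/d_SF₆ = rate_HCl/rate_SF₆ = √(M_SF₆/M_HCl) = √(146.06/36.46) = 2.002.
With d_HCl + d_SF₆ = 49.5 cm, d_SF₆ = 49.5/(1 + 2.002) = 16.49 cm.
d_HCl = 49.5 − 16.49 = 33.01 cm.

33.01 cm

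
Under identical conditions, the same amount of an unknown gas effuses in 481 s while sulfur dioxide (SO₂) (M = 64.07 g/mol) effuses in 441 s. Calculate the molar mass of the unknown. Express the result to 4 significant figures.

Graham's law gives t_X/t_SO₂ = √(M_X/M_SO₂).
481/441 = 1.091 = √(M_X/64.07)
M_X = 64.07 × 1.091² = 64.07 × 1.190 = 76.22 g/mol

76.22 g/mol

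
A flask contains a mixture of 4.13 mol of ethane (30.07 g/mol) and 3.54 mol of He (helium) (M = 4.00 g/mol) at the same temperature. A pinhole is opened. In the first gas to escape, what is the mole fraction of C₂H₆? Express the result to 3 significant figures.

Effusion rate of each component ∝ n_i/√M_i (partial pressure × 1/√M).
So x_C₂H₆ in the escaping gas = (n_C₂H₆/√M_C₂H₆) / Σ(n_i/√M_i)
= (4.13/√30.07) / (4.13/√30.07 + 3.54/√4.00) = 0.7532/(0.7532 + 1.770) = 0.298.

0.298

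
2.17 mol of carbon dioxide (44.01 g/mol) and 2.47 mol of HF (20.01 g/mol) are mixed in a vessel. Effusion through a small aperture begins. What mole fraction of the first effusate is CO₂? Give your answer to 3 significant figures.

Each component's effusion rate ∝ (its partial pressure)·(1/√M) ∝ n_i/√M_i.
x_CO₂(eff) = (n_CO₂/√M_CO₂) / (n_CO₂/√M_CO₂ + n_HF/√M_HF)
= (2.17/√44.01) / (2.17/√44.01 + 2.47/√20.01) = 0.3271/(0.3271 + 0.5522) = 0.372.

0.372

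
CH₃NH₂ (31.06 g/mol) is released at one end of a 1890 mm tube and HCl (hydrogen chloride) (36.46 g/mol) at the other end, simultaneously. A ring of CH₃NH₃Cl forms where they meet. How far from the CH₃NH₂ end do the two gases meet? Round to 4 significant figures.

982.8 mm

Distances travelled in equal time are proportional to diffusion rates, so d_CH₃NH₂/d_HCl = √(M_HCl/M_CH₃NH₂) = √(36.46/31.06) = 1.083.
With d_CH₃NH₂ + d_HCl = 1890 mm, d_HCl = 1890/(1 + 1.083) = 907.2 mm.
d_CH₃NH₂ = 1890 − 907.2 = 982.8 mm.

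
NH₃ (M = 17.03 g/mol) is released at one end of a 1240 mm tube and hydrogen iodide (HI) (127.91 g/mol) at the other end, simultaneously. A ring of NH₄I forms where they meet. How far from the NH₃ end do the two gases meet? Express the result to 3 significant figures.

Graham's law gives d_NH₃/d_HI = rate_NH₃/rate_HI = √(M_HI/M_NH₃) = √(127.91/17.03) = 2.741.
With d_NH₃ + d_HI = 1240 mm, d_HI = 1240/(1 + 2.741) = 331.5 mm.
d_NH₃ = 1240 − 331.5 = 909 mm.

909 mm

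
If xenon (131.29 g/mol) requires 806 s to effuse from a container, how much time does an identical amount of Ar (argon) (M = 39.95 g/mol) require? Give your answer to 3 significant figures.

Since effusion rate ∝ 1/√M, t_Ar/t_Xe = √(M_Ar/M_Xe) = √(39.95/131.29) = √0.3043 = 0.5516.
So the time for Ar is 806 × 0.5516 = 445 s.

445 s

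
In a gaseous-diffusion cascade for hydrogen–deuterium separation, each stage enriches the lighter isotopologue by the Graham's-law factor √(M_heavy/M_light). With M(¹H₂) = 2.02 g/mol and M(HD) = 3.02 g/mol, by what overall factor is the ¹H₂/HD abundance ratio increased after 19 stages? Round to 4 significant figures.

Overall factor = α^19 with α = √(3.02/2.02), i.e. (3.02/2.02)^(19/2).
= 1.49505^(19/2) = 45.63.

45.63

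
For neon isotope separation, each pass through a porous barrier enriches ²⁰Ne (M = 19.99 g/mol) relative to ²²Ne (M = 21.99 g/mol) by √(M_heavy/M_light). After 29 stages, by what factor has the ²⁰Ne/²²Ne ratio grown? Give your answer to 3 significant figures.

The single-stage factor is √(M_heavy/M_light), so 29 stages give [√(21.99/19.99)]^29 = (21.99/19.99)^(29/2).
= 1.10005^(29/2) = 3.99.

3.99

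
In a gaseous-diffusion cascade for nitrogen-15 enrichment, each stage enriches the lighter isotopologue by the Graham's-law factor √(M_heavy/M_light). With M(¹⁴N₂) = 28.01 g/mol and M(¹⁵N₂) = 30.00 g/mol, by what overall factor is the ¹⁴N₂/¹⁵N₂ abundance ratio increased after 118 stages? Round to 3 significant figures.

57.4

After 118 stages the ratio has grown by (√(30.00/28.01))^118 = (30.00/28.01)^(118/2).
= 1.07105^59 = 57.4.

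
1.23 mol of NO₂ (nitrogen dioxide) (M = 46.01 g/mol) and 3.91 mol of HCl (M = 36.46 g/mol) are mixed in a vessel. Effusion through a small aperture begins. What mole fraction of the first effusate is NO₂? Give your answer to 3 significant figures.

The effusion rate of species i is ∝ p_i/√M_i ∝ n_i/√M_i.
So x_NO₂ in the escaping gas = (n_NO₂/√M_NO₂) / Σ(n_i/√M_i)
= (1.23/√46.01) / (1.23/√46.01 + 3.91/√36.46) = 0.1813/(0.1813 + 0.6475) = 0.219.

0.219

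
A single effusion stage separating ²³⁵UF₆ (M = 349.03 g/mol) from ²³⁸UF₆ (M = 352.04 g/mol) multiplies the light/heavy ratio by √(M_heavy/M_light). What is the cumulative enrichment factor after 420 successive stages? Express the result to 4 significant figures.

6.069

Each stage multiplies the ratio by α = √(352.04/349.03), so after 420 stages the overall factor is α^420 = (352.04/349.03)^(420/2).
= 1.00862^210 = 6.069.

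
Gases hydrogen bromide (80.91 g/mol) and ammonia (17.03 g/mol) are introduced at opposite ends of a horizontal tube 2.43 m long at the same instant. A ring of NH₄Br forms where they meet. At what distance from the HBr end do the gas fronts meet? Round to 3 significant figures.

Distances travelled in equal time are proportional to diffusion rates, so d_HBr/d_NH₃ = √(M_NH₃/M_HBr) = √(17.03/80.91) = 0.4588.
With d_HBr + d_NH₃ = 2.43 m, d_NH₃ = 2.43/(1 + 0.4588) = 1.666 m.
d_HBr = 2.43 − 1.666 = 0.764 m.

0.764 m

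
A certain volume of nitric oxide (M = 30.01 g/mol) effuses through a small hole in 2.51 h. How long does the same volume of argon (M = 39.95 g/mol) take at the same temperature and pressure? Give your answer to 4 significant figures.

By Graham's law, t_Ar/t_NO = √(M_Ar/M_NO) = √(39.95/30.01) = √1.331 = 1.154.
So the time for Ar is 2.51 × 1.154 = 2.896 h.

2.896 h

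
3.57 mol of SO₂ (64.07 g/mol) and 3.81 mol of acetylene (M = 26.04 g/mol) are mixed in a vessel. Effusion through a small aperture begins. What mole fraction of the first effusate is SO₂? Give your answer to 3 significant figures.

Each component's effusion rate ∝ (its partial pressure)·(1/√M) ∝ n_i/√M_i.
x_SO₂(eff) = (n_SO₂/√M_SO₂) / (n_SO₂/√M_SO₂ + n_C₂H₂/√M_C₂H₂)
= (3.57/√64.07) / (3.57/√64.07 + 3.81/√26.04) = 0.4460/(0.4460 + 0.7466) = 0.374.

0.374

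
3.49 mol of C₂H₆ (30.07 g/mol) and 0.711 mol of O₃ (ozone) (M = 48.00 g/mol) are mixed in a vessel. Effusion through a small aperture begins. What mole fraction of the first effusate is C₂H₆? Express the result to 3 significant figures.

The effusion rate of species i is ∝ p_i/√M_i ∝ n_i/√M_i.
Mole fraction of C₂H₆ in the effusate = (n_C₂H₆/√M_C₂H₆) / (n_C₂H₆/√M_C₂H₆ + n_O₃/√M_O₃)
= (3.49/√30.07) / (3.49/√30.07 + 0.711/√48.00) = 0.6364/(0.6364 + 0.1026) = 0.861.

0.861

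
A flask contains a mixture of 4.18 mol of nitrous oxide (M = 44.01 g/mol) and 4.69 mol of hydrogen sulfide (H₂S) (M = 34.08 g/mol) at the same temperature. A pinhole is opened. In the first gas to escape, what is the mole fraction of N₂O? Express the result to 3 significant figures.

0.440

Effusion rate of each component ∝ n_i/√M_i (partial pressure × 1/√M).
So x_N₂O in the escaping gas = (n_N₂O/√M_N₂O) / Σ(n_i/√M_i)
= (4.18/√44.01) / (4.18/√44.01 + 4.69/√34.08) = 0.6301/(0.6301 + 0.8034) = 0.440.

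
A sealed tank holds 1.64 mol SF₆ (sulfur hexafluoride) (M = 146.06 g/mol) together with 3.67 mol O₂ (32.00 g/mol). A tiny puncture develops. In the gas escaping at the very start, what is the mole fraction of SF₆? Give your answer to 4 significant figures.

0.1730

Each component's effusion rate ∝ (its partial pressure)·(1/√M) ∝ n_i/√M_i.
x_SF₆(eff) = (n_SF₆/√M_SF₆) / (n_SF₆/√M_SF₆ + n_O₂/√M_O₂)
= (1.64/√146.06) / (1.64/√146.06 + 3.67/√32.00) = 0.1357/(0.1357 + 0.6488) = 0.1730.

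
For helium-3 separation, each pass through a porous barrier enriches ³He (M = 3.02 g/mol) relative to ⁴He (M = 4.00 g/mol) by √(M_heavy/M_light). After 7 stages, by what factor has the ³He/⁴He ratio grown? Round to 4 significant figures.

2.674

Overall factor = α^7 with α = √(4.00/3.02), i.e. (4.00/3.02)^(7/2).
= 1.32450^(7/2) = 2.674.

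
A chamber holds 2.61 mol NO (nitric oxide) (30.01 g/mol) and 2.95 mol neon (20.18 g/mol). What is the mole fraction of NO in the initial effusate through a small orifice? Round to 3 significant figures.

0.420

Rate_i ∝ x_i/√M_i (Graham's law weighted by mole fraction), so the effusate composition follows n_i/√M_i.
x_NO(eff) = (n_NO/√M_NO) / (n_NO/√M_NO + n_Ne/√M_Ne)
= (2.61/√30.01) / (2.61/√30.01 + 2.95/√20.18) = 0.4764/(0.4764 + 0.6567) = 0.420.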